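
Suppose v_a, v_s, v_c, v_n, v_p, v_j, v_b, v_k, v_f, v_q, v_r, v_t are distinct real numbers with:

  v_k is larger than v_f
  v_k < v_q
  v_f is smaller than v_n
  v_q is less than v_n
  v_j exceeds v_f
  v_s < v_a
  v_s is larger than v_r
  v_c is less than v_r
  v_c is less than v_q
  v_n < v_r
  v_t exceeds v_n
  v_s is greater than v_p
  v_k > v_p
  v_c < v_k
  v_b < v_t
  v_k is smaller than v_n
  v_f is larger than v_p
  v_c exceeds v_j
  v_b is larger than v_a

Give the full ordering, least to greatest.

Nothing is placed below v_p, so it is least; from there v_p < v_f; v_f < v_j; v_j < v_c; v_c < v_k; v_k < v_q; v_q < v_n; v_n < v_r; v_r < v_s; v_s < v_a; v_a < v_b; v_b < v_t, each given directly.

v_p < v_f < v_j < v_c < v_k < v_q < v_n < v_r < v_s < v_a < v_b < v_t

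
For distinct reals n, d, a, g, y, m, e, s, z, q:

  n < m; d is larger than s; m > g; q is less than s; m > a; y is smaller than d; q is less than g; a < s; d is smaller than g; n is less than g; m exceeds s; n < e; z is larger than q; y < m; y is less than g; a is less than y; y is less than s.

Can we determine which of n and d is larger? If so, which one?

undetermined

Following every chain through n: above n we get e, g, m.
d is not reached, and no chain runs the other way from d to n.
So the given relations leave the order of n and d undetermined.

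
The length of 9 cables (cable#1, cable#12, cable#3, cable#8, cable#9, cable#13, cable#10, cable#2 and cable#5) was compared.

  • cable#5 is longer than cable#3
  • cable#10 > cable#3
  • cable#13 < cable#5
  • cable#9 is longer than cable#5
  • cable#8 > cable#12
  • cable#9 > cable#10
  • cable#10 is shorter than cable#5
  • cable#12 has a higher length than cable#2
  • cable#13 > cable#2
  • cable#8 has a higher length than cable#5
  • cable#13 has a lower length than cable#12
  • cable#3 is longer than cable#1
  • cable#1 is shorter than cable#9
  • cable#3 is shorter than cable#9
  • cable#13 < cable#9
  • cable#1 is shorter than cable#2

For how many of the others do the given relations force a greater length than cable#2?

The elements the relations force above cable#2 are cable#13, cable#12, cable#5, cable#8, cable#9 — no chain reaches any other.
That is 5.

5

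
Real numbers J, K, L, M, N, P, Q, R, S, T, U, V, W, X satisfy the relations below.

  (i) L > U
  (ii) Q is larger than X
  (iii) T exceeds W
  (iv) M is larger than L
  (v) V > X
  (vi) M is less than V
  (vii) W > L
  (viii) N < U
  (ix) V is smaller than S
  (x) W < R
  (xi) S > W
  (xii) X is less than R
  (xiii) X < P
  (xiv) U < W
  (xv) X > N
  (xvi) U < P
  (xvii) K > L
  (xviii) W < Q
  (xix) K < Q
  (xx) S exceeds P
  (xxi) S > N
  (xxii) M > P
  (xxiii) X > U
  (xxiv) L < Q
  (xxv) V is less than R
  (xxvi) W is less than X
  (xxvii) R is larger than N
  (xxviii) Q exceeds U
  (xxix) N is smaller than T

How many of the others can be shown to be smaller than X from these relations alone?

The elements the relations force below X are N, U, L, W — no chain reaches any other.
That is 4.

4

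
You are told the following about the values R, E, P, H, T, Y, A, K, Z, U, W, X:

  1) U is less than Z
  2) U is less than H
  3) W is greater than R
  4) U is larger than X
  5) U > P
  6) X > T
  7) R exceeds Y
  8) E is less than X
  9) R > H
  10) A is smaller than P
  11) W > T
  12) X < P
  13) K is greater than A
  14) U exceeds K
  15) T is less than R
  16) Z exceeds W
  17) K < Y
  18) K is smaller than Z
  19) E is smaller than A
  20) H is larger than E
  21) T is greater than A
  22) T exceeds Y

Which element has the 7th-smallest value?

The consecutive relations fix a unique order: E < A < K < Y < T < X < P < U < H < R < W < Z.
Counting 7 from the smallest end gives P.

P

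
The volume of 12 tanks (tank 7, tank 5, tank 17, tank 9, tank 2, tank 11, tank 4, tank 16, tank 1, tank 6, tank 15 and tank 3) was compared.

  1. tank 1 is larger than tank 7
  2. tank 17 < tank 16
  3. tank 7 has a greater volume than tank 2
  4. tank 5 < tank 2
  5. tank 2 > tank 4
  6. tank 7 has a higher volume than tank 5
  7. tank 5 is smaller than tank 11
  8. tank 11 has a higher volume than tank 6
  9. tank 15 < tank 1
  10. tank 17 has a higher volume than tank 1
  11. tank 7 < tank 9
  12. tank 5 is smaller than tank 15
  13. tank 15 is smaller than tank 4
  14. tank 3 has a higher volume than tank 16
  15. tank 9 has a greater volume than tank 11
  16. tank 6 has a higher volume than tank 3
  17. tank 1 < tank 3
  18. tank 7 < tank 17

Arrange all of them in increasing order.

The consecutive links are each given: tank 5 < tank 15; tank 15 < tank 4; tank 4 < tank 2; tank 2 < tank 7; tank 7 < tank 1; tank 1 < tank 17; tank 17 < tank 16; tank 16 < tank 3; tank 3 < tank 6; tank 6 < tank 11; tank 11 < tank 9.

tank 5 < tank 15 < tank 4 < tank 2 < tank 7 < tank 1 < tank 17 < tank 16 < tank 3 < tank 6 < tank 11 < tank 9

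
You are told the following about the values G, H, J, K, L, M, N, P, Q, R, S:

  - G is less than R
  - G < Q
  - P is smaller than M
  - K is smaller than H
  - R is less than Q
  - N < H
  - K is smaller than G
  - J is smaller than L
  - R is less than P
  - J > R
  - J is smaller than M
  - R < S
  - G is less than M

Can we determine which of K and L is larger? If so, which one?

L

K < G and G < R give K < R.
Then R < J extends the chain to J.
Then J < L extends the chain to L.
So L is larger.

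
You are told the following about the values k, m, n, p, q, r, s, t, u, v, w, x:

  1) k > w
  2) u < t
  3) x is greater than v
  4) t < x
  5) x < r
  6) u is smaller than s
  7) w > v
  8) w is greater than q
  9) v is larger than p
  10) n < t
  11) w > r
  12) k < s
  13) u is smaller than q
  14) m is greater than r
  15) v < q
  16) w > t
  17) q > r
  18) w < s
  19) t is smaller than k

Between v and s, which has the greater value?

s

v < x and x < r give v < r.
Then r < q extends the chain to q.
With q < w: v < x < r < q < w.
With w < k: v < x < r < q < w < k.
With k < s: v < x < r < q < w < k < s.
So v < s; s is the larger of the two.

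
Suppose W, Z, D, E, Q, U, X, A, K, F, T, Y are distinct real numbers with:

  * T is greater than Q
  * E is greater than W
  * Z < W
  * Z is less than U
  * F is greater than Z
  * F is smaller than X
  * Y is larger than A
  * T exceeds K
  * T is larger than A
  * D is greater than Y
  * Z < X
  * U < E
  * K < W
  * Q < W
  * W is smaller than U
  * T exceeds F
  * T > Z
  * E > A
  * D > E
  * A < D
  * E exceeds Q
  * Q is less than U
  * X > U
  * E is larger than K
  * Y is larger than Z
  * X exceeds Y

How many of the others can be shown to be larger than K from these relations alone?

6

Directly above K: W, E, T.
One step further: U, D (5 so far).
One step further: X (6 so far).
No other element is forced above K by the given relations, so the count is 6.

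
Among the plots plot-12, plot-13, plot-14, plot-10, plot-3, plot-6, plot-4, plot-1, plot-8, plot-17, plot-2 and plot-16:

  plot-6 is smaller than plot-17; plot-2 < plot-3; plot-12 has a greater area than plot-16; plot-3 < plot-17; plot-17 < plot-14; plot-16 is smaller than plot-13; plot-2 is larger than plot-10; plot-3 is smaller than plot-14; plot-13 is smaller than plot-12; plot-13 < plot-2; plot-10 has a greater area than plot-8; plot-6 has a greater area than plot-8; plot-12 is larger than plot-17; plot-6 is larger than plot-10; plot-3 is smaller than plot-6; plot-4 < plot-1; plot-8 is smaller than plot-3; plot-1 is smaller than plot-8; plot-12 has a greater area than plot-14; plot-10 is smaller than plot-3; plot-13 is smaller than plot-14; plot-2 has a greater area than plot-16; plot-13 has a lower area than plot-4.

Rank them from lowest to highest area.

The consecutive links are each given: plot-16 < plot-13; plot-13 < plot-4; plot-4 < plot-1; plot-1 < plot-8; plot-8 < plot-10; plot-10 < plot-2; plot-2 < plot-3; plot-3 < plot-6; plot-6 < plot-17; plot-17 < plot-14; plot-14 < plot-12.

plot-16 < plot-13 < plot-4 < plot-1 < plot-8 < plot-10 < plot-2 < plot-3 < plot-6 < plot-17 < plot-14 < plot-12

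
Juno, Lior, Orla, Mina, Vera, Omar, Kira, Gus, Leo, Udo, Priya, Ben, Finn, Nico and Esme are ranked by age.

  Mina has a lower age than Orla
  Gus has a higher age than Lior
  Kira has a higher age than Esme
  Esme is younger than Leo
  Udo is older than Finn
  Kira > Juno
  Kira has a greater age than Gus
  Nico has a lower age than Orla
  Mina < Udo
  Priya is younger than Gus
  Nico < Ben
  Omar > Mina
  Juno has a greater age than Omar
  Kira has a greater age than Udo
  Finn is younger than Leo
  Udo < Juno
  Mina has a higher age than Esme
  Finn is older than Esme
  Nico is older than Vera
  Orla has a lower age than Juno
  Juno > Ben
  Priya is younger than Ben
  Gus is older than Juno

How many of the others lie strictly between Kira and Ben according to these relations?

Chaining upward from Ben reaches: Juno, Gus.
Chaining downward from Kira reaches: Priya, Esme, Finn, Mina, Vera, Nico, Lior, Omar, Orla, Udo, Juno, Gus.
Strictly between Ben and Kira are those in both lists: Juno, Gus — 2 elements.

2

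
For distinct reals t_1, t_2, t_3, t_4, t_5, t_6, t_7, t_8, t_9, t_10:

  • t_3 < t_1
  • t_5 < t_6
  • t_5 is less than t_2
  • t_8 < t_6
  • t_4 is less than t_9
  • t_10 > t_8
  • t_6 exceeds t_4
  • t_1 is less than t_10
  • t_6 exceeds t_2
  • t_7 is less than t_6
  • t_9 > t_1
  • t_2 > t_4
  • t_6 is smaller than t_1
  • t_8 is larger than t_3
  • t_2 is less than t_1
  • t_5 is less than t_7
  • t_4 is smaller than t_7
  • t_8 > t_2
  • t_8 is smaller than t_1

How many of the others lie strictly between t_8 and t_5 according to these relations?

1

Chaining upward from t_5 reaches: t_7, t_2, t_6, t_1, t_9, t_10.
Chaining downward from t_8 reaches: t_4, t_2, t_3.
Strictly between t_5 and t_8 are those in both lists: t_2 — 1 element.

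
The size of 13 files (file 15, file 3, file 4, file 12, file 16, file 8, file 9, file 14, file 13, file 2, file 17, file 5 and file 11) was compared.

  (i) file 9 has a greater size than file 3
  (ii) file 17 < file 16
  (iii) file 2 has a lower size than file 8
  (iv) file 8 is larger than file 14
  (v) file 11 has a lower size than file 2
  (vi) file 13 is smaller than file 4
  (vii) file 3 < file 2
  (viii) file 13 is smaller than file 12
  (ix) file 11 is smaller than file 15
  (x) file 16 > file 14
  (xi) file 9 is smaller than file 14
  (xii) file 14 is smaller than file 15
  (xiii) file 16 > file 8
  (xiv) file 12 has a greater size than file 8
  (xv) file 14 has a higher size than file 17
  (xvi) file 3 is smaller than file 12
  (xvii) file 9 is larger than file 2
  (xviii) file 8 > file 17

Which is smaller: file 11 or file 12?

Link the given pairs in sequence: file 11 < file 2; file 2 < file 9; file 9 < file 14; file 14 < file 8; file 8 < file 12.
Chaining these gives file 11 < file 2 < file 9 < file 14 < file 8 < file 12.
So file 11 < file 12; file 11 is the smaller of the two.

file 11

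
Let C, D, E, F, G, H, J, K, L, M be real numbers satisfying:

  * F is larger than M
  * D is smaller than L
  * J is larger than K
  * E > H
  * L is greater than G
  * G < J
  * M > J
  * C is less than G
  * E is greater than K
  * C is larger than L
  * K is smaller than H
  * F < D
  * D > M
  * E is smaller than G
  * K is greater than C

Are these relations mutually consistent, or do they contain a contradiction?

inconsistent

Chaining the given relations yields C < K < H < E < G < J < M < F < D < L, so C < L. But one relation states L < C. These cannot both hold.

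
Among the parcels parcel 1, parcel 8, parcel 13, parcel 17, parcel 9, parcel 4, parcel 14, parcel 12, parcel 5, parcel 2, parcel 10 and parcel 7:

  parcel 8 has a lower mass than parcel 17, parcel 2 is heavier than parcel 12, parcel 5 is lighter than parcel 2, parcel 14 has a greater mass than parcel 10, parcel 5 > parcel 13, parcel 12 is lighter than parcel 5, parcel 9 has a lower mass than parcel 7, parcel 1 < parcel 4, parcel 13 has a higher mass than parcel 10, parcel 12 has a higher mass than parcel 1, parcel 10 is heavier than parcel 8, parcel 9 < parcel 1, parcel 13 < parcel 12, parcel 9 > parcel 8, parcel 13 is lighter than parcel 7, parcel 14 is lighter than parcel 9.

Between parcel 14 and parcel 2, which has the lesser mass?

parcel 14

parcel 14 < parcel 9 and parcel 9 < parcel 1 give parcel 14 < parcel 1.
Then parcel 1 < parcel 12 extends the chain to parcel 12.
With parcel 12 < parcel 5: parcel 14 < parcel 9 < parcel 1 < parcel 12 < parcel 5.
With parcel 5 < parcel 2: parcel 14 < parcel 9 < parcel 1 < parcel 12 < parcel 5 < parcel 2.
So parcel 14 < parcel 2; parcel 14 is the lighter of the two.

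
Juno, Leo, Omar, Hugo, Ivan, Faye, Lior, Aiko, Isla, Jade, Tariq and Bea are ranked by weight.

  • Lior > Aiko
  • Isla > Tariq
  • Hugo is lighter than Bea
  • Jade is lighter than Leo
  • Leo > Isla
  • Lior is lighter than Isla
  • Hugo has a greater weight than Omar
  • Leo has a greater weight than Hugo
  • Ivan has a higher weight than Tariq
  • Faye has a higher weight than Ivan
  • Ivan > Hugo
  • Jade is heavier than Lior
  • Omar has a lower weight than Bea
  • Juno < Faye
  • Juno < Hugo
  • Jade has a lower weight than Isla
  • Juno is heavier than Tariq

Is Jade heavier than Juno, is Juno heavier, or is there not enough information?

undetermined

Following every chain through Juno: above Juno we get Hugo, Ivan, Faye, Bea, Leo; below Juno we get Tariq.
Jade is not reached, and no chain runs the other way from Jade to Juno.
So the given relations leave the order of Juno and Jade undetermined.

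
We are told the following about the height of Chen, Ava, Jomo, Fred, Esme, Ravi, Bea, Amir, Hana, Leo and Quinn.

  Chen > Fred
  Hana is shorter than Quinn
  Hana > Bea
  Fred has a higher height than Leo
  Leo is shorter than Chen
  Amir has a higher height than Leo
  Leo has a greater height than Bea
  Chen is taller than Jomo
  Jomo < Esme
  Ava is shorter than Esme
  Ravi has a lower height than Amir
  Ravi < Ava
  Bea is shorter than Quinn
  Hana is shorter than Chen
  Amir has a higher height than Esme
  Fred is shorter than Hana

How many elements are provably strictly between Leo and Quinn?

2

The relations place Leo below Quinn. An element lies strictly between them when it is forced above Leo and also forced below Quinn.
Above Leo: {Fred, Hana, Chen, Amir}. Below Quinn: {Bea, Fred, Hana}.
Intersection: {Fred, Hana} — 2.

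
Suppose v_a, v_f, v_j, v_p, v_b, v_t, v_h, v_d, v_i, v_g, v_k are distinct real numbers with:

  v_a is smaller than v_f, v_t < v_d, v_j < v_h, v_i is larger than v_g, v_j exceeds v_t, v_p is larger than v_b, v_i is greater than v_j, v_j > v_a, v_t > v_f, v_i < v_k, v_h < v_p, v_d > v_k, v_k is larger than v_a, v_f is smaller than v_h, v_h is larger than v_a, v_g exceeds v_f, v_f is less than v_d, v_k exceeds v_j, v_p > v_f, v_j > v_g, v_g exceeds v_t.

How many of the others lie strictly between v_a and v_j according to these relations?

3

Chaining upward from v_a reaches: v_f, v_t, v_g, v_h, v_p, v_i, v_k, v_d.
Chaining downward from v_j reaches: v_f, v_t, v_g.
Strictly between v_a and v_j are those in both lists: v_f, v_t, v_g — 3 elements.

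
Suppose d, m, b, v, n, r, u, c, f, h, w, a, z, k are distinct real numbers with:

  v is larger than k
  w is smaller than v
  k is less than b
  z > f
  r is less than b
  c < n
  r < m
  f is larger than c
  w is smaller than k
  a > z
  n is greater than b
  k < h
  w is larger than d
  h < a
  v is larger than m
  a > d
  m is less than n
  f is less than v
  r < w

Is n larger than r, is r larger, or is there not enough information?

r < w and w < k give r < k.
With k < b: r < w < k < b.
Then b < n extends the chain to n.
So n is larger.

n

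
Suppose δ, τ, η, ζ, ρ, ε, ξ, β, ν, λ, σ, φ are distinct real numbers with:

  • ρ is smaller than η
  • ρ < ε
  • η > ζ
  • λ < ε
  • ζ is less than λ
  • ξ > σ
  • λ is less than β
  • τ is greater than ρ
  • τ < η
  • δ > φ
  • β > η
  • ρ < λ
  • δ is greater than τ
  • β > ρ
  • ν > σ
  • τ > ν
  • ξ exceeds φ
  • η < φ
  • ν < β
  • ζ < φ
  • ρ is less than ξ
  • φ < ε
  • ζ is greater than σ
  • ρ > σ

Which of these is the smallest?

σ

ζ is not least since σ < ζ; ν is not least since σ < ν; ρ is not least since σ < ρ; τ is not least since ρ < τ; η is not least since τ < η; φ is not least since ζ < φ; λ is not least since ρ < λ; ε is not least since φ < ε; ξ is not least since ρ < ξ; δ is not least since φ < δ; β is not least since ν < β.
Only σ has nothing below it, so σ is the smallest.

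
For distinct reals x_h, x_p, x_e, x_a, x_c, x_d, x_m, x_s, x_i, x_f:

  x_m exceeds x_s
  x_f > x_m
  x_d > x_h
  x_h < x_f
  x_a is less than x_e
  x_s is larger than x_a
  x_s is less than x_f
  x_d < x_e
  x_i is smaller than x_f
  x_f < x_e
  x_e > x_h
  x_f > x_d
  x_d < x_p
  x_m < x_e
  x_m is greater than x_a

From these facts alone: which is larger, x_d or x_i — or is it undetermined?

undetermined

Following every chain through x_d: above x_d we get x_p, x_f, x_e; below x_d we get x_h.
x_i is not reached, and no chain runs the other way from x_i to x_d.
So the given relations leave the order of x_d and x_i undetermined.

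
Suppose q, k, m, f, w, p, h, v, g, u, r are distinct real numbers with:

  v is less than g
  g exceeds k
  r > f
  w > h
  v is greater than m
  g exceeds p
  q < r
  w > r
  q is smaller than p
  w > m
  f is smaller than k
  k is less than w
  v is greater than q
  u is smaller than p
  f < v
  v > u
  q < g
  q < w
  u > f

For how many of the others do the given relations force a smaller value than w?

6

From w the given relations immediately reach q, m, k, h, r.
From those, f — 6 in total.
No other element is forced below w by the given relations, so the count is 6.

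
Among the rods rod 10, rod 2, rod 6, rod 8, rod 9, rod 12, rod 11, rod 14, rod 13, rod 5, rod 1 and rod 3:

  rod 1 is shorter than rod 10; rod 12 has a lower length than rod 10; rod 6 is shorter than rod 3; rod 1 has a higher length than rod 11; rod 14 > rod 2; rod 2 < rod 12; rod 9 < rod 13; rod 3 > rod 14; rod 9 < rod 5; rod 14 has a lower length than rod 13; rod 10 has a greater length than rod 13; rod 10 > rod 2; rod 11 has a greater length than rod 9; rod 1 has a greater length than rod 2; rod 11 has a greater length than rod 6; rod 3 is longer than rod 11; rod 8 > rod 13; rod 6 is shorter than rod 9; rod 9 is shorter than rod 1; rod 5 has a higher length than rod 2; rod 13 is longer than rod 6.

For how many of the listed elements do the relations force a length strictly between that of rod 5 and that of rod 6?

1

The relations place rod 6 below rod 5. An element lies strictly between them when it is forced above rod 6 and also forced below rod 5.
Above rod 6: {rod 9, rod 11, rod 1, rod 3, rod 13, rod 10, rod 8}. Below rod 5: {rod 9, rod 2}.
Intersection: {rod 9} — 1.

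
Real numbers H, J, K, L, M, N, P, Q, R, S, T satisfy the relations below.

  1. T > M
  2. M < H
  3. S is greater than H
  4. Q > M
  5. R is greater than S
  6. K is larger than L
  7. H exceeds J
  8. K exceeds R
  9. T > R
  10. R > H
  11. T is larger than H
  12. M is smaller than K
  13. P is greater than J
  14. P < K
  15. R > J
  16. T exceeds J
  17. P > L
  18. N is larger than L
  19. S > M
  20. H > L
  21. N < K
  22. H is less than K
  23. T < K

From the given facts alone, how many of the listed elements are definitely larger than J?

Directly above J: H, R, T, P.
One step further: S, K (6 so far).
Nothing else is reachable above J; 6 in all.

6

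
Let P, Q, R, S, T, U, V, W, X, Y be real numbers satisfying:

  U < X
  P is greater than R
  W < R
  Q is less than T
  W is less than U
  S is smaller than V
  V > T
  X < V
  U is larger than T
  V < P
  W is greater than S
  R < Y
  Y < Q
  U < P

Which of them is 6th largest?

Q

Piecing the relations together gives one ordering: S < W < R < Y < Q < T < U < X < V < P.
Counting 6 from the largest end gives Q.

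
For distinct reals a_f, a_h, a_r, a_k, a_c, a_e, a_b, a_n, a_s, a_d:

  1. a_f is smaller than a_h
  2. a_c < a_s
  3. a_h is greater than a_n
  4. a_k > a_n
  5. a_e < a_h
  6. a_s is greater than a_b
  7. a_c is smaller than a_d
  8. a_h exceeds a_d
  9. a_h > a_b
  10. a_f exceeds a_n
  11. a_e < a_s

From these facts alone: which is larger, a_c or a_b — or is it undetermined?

Following every chain through a_c: above a_c we get a_d, a_h, a_s.
a_b is not reached, and no chain runs the other way from a_b to a_c.
So the given relations leave the order of a_c and a_b undetermined.

undetermined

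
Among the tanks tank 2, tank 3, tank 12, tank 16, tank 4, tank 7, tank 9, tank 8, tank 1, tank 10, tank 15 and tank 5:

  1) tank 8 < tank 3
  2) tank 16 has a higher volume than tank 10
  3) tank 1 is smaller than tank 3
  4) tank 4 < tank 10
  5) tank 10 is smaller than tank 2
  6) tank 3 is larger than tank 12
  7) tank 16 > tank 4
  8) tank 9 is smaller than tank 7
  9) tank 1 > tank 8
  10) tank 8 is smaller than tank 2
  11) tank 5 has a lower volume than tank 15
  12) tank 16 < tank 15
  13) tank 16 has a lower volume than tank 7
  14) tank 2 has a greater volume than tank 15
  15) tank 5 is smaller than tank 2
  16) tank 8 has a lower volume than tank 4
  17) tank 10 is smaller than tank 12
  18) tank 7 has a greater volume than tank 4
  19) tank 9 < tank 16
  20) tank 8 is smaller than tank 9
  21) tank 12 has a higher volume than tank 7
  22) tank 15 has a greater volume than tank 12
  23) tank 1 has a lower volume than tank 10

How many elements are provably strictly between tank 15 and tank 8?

7

Chaining upward from tank 8 reaches: tank 9, tank 4, tank 1, tank 10, tank 16, tank 7, tank 12, tank 3, tank 2.
Chaining downward from tank 15 reaches: tank 9, tank 4, tank 1, tank 10, tank 16, tank 5, tank 7, tank 12.
Strictly between tank 8 and tank 15 are those in both lists: tank 9, tank 4, tank 1, tank 10, tank 16, tank 7, tank 12 — 7 elements.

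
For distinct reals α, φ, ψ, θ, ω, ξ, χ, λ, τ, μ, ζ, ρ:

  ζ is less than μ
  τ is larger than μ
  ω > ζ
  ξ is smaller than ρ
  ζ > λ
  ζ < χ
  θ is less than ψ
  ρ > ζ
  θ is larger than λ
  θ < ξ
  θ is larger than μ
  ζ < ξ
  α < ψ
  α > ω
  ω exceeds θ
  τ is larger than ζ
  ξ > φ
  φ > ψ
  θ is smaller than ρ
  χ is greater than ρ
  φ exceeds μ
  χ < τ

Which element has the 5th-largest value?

φ

The consecutive relations fix a unique order: λ < ζ < μ < θ < ω < α < ψ < φ < ξ < ρ < χ < τ.
Counting 5 from the largest end gives φ.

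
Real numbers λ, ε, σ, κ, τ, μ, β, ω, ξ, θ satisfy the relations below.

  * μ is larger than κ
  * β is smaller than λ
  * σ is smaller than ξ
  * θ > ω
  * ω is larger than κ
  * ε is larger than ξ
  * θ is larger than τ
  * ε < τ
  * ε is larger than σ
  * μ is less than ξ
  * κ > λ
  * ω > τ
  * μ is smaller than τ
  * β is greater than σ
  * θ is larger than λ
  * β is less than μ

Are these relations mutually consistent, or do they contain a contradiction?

consistent

The single ordering σ < β < λ < κ < μ < ξ < ε < τ < ω < θ satisfies every listed relation, so no contradiction arises.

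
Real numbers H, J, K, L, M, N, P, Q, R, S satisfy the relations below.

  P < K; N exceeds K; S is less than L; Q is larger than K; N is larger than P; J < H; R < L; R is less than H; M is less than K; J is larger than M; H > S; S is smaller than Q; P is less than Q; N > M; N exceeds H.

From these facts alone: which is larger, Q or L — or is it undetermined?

Following every chain through Q: below Q we get M, P, S, K.
L is not reached, and no chain runs the other way from L to Q.
So the given relations leave the order of Q and L undetermined.

undetermined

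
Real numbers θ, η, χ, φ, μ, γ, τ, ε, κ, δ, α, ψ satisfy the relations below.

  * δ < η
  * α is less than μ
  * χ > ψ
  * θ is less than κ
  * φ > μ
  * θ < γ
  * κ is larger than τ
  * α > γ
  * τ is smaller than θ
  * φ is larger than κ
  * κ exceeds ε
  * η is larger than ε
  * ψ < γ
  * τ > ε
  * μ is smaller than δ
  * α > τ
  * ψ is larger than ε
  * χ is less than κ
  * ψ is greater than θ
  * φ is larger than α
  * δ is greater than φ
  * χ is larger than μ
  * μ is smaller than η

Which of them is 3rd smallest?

θ

Chaining the given pairs: ε < τ < θ < ψ < γ < α < μ < χ < κ < φ < δ < η.
Counting 3 from the smallest end gives θ.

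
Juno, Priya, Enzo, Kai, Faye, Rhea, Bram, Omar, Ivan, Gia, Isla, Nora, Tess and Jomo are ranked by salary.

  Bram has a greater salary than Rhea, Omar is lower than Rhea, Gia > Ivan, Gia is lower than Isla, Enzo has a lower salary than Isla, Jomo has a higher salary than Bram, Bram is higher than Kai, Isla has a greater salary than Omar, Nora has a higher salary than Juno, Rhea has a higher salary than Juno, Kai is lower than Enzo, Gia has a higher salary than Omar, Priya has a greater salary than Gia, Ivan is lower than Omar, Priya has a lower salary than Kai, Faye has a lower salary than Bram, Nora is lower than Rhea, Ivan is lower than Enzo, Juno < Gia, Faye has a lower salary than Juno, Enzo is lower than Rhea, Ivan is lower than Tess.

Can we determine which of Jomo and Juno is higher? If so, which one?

Juno < Gia < Priya < Kai < Enzo < Rhea < Bram < Jomo, by transitivity through Gia, Priya, Kai, Enzo, Rhea, Bram.
So Jomo is higher.

Jomo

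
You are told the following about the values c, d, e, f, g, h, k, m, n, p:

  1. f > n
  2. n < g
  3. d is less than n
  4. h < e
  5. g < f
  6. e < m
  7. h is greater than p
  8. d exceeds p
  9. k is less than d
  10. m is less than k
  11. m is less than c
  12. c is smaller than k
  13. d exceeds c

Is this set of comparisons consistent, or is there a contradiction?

consistent

The single ordering p < h < e < m < c < k < d < n < g < f satisfies every listed relation, so no contradiction arises.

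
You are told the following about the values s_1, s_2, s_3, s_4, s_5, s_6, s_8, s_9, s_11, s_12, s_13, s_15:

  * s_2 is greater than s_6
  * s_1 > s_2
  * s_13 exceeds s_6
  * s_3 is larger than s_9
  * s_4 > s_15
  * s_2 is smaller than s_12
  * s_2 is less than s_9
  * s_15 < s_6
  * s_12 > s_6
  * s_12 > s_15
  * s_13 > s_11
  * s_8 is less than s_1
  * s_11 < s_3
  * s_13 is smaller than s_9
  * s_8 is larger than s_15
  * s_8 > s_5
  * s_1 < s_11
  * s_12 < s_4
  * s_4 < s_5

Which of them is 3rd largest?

Piecing the relations together gives one ordering: s_15 < s_6 < s_2 < s_12 < s_4 < s_5 < s_8 < s_1 < s_11 < s_13 < s_9 < s_3.
Counting 3 from the largest end gives s_13.

s_13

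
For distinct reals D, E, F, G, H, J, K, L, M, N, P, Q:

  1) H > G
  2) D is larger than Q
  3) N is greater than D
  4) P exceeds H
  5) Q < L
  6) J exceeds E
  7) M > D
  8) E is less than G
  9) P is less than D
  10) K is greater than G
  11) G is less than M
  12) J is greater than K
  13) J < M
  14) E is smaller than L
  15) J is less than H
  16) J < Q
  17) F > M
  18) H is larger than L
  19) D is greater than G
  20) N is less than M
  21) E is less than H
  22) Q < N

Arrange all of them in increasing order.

Nothing is placed below E, so it is least; from there E < G; G < K; K < J; J < Q; Q < L; L < H; H < P; P < D; D < N; N < M; M < F, each given directly.

E < G < K < J < Q < L < H < P < D < N < M < F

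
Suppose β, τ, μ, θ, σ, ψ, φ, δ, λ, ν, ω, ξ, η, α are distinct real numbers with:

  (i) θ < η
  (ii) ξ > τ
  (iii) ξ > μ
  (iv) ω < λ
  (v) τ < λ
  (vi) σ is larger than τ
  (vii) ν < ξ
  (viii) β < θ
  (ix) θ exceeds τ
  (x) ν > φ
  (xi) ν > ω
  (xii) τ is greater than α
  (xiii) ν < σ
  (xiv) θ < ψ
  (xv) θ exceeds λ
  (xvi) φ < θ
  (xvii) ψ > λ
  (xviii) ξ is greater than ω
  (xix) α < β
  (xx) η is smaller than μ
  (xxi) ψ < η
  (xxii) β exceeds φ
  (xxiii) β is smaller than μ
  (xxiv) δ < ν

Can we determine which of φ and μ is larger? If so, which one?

The relevant relations are φ < β; β < θ; θ < ψ; ψ < η; η < μ.
Together: φ < β < θ < ψ < η < μ.
So μ is larger.

μ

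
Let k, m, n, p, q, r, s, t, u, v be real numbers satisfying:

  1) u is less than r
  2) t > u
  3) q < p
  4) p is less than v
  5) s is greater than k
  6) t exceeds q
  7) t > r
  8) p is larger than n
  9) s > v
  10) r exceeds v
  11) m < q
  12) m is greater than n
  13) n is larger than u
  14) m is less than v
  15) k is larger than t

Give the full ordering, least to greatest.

u < n < m < q < p < v < r < t < k < s

Each adjacent pair is fixed by a given relation: u < n; n < m; m < q; q < p; p < v; v < r; r < t; t < k; k < s. Chaining them end to end gives the full order.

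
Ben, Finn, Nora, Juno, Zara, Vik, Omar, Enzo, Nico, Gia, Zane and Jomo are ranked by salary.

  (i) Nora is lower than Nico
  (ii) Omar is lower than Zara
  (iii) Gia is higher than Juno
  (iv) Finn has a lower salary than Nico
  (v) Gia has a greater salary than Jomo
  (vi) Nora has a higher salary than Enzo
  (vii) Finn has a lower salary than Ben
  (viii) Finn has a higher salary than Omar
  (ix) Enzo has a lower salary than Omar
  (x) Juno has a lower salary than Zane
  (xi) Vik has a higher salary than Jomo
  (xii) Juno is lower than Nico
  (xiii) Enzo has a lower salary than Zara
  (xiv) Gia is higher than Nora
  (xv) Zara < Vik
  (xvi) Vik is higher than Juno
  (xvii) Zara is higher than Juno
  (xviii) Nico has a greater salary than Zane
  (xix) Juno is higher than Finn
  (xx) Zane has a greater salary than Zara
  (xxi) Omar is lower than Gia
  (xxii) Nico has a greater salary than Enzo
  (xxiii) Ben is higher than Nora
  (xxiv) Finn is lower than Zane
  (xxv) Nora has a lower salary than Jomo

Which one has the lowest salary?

Enzo

Chaining upward from Enzo: directly above it, Nora, Omar, Zara, Nico; then Finn, Zane, Jomo, Gia, Vik, Ben; then Juno.
That covers every other element, and nothing is given below Enzo, so Enzo is the lowest salary.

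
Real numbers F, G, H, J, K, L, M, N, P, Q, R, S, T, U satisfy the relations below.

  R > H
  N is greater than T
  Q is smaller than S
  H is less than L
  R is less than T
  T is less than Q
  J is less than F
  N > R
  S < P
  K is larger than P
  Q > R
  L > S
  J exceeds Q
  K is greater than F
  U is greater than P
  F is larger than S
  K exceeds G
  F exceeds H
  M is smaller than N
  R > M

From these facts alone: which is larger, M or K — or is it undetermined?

K

The relevant relations are M < R; R < T; T < Q; Q < S; S < P; P < K.
Together: M < R < T < Q < S < P < K.
So K is larger.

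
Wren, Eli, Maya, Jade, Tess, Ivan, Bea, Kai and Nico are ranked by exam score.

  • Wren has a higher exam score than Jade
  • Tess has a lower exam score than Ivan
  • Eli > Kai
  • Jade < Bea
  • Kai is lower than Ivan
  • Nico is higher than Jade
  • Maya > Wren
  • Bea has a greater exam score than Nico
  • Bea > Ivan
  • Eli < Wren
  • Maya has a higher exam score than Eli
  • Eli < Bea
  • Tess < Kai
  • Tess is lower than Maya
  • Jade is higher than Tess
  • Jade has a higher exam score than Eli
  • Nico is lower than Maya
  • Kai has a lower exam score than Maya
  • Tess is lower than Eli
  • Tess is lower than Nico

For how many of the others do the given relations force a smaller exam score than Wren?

4

The elements the relations force below Wren are Tess, Kai, Eli, Jade — no chain reaches any other.
That is 4.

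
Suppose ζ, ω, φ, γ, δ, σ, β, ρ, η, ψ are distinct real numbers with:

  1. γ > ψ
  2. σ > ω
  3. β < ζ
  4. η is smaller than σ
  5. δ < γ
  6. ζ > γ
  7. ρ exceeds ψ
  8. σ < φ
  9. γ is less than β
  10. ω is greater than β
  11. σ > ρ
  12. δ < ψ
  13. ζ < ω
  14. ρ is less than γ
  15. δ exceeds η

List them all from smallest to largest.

Nothing is placed below η, so it is least; from there η < δ; δ < ψ; ψ < ρ; ρ < γ; γ < β; β < ζ; ζ < ω; ω < σ; σ < φ, each given directly.

η < δ < ψ < ρ < γ < β < ζ < ω < σ < φ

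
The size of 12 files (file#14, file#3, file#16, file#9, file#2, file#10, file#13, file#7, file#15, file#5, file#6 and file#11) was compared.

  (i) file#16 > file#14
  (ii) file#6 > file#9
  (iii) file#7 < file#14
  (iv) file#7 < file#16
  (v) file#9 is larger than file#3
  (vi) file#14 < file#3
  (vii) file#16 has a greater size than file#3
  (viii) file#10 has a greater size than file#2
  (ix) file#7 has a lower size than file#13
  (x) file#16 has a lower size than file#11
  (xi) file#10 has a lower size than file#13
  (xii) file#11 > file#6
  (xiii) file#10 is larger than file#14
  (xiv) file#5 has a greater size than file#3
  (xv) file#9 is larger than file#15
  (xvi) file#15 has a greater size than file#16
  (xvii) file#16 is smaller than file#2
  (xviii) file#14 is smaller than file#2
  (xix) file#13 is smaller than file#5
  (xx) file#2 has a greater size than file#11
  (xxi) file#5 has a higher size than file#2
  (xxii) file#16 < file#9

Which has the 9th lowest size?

file#2

The consecutive relations fix a unique order: file#7 < file#14 < file#3 < file#16 < file#15 < file#9 < file#6 < file#11 < file#2 < file#10 < file#13 < file#5.
Counting 9 from the smallest end gives file#2.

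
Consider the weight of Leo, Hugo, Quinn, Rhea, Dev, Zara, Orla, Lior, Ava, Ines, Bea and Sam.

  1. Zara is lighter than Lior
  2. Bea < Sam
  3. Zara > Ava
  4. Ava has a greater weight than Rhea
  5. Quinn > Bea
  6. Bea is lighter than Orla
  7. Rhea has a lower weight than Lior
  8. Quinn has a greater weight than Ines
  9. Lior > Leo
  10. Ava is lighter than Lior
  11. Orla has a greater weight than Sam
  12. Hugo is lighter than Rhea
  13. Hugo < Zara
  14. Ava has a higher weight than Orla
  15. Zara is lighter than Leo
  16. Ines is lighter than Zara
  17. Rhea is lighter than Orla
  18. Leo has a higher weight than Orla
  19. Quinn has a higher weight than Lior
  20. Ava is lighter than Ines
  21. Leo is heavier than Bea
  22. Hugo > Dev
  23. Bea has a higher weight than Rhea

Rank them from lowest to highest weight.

Dev < Hugo < Rhea < Bea < Sam < Orla < Ava < Ines < Zara < Leo < Lior < Quinn

Nothing is placed below Dev, so it is least; from there Dev < Hugo; Hugo < Rhea; Rhea < Bea; Bea < Sam; Sam < Orla; Orla < Ava; Ava < Ines; Ines < Zara; Zara < Leo; Leo < Lior; Lior < Quinn, each given directly.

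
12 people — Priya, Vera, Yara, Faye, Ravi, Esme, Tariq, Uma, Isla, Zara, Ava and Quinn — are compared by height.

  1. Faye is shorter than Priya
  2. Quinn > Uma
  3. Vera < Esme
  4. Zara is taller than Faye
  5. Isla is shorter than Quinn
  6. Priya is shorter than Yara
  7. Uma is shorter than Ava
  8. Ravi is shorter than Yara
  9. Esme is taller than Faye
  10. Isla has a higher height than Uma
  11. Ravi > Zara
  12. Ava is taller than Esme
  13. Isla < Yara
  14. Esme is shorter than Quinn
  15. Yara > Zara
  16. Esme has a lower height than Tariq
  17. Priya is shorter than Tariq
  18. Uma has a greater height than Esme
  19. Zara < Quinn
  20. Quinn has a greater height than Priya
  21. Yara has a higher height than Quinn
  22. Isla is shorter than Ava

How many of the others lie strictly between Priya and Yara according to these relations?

1

The relations place Priya below Yara. An element lies strictly between them when it is forced above Priya and also forced below Yara.
Above Priya: {Tariq, Quinn}. Below Yara: {Vera, Faye, Esme, Zara, Uma, Isla, Quinn, Ravi}.
Intersection: {Quinn} — 1.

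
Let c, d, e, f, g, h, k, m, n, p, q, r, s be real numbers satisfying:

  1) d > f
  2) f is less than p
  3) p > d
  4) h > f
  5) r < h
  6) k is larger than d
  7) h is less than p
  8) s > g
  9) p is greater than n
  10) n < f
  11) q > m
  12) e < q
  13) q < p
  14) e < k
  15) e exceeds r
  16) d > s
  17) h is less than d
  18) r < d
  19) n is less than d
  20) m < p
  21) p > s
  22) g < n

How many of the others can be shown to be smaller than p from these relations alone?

10

The elements the relations force below p are g, n, f, r, s, e, h, m, q, d — no chain reaches any other.
That is 10.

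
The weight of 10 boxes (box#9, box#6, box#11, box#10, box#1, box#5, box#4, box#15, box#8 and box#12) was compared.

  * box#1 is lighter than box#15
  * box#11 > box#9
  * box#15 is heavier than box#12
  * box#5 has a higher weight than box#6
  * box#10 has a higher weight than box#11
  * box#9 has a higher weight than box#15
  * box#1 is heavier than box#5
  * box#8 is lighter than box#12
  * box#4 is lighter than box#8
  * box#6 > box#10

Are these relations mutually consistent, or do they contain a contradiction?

Chaining the given relations yields box#15 < box#9 < box#11 < box#10 < box#6 < box#5 < box#1, so box#15 < box#1. But one relation states box#1 < box#15. These cannot both hold.

inconsistent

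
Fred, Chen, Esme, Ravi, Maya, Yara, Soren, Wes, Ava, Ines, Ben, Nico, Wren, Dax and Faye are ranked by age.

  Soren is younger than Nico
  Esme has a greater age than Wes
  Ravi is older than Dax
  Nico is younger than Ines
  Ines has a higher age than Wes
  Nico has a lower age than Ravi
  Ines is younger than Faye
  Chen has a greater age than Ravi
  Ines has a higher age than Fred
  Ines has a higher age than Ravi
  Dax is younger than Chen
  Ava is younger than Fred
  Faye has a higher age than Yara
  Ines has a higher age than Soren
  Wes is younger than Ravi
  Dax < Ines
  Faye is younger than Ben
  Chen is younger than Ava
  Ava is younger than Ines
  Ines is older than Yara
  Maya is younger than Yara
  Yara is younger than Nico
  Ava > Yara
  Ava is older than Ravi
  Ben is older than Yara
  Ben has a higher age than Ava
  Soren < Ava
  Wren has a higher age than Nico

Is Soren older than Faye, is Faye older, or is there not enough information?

Soren < Nico and Nico < Ravi give Soren < Ravi.
With Ravi < Chen: Soren < Nico < Ravi < Chen.
With Chen < Ava: Soren < Nico < Ravi < Chen < Ava.
Then Ava < Ines extends the chain to Ines.
Then Ines < Faye extends the chain to Faye.
So Faye is older.

Faye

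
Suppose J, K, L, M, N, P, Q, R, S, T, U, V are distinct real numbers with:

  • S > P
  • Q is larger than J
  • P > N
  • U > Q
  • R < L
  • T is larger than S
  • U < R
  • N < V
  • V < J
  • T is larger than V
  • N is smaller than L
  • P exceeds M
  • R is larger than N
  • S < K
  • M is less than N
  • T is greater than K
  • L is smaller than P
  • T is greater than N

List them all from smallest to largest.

The consecutive links are each given: M < N; N < V; V < J; J < Q; Q < U; U < R; R < L; L < P; P < S; S < K; K < T.

M < N < V < J < Q < U < R < L < P < S < K < T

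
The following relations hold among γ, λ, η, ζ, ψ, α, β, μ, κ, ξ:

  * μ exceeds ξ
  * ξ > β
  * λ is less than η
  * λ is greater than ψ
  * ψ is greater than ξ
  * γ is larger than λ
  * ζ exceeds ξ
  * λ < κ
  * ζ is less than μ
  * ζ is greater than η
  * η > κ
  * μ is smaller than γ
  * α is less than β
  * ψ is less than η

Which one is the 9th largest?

β

Piecing the relations together gives one ordering: α < β < ξ < ψ < λ < κ < η < ζ < μ < γ.
The 9th largest is β.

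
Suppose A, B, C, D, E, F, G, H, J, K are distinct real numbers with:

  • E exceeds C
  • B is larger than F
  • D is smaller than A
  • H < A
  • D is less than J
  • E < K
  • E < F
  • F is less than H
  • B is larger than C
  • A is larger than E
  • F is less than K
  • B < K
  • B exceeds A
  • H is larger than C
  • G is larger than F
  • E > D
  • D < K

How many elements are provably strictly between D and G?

The relations place D below G. An element lies strictly between them when it is forced above D and also forced below G.
Above D: {E, F, H, A, J, B, K}. Below G: {C, E, F}.
Intersection: {E, F} — 2.

2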